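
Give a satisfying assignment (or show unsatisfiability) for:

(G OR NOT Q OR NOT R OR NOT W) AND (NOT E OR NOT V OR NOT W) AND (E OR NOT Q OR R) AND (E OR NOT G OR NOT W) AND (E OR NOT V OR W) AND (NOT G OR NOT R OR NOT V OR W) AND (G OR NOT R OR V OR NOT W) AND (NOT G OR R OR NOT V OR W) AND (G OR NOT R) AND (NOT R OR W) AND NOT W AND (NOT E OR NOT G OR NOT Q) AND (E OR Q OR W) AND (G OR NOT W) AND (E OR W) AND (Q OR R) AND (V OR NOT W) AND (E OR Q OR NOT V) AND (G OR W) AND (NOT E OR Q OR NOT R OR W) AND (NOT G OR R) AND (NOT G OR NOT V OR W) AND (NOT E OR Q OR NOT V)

Case W = True:
  Clause (NOT W) is falsified — contradiction.
Case W = False:
  (NOT R OR W) forces R = False.
  (E OR W) forces E = True.
  (Q OR R) forces Q = True.
  (NOT E OR NOT G OR NOT Q) forces G = False.
  Clause (G OR W) is falsified — contradiction.
Both cases fail, so the formula is unsatisfiable.

Unsatisfiable — no assignment works.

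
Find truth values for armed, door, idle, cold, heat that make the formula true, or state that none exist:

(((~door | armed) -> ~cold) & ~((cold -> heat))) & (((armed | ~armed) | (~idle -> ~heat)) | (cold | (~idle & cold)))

armed=F; door=T; idle=T; cold=T; heat=F

  ((~door | armed) -> ~cold) & ~((cold -> heat)) = True
    (~door | armed) -> ~cold = True
      ~door | armed = False
        ~door = False
      ~cold = False
    ~((cold -> heat)) = True
      cold -> heat = False
  ((armed | ~armed) | (~idle -> ~heat)) | (cold | (~idle & cold)) = True
    (armed | ~armed) | (~idle -> ~heat) = True
      armed | ~armed = True
        ~armed = True
      ~idle -> ~heat = True
        ~idle = False
        ~heat = True
    cold | (~idle & cold) = True
      ~idle & cold = False
        ~idle = False
Both conjuncts True, so the formula holds.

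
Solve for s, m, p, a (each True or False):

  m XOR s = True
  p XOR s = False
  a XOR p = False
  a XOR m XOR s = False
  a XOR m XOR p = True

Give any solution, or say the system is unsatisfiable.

No satisfying assignment exists.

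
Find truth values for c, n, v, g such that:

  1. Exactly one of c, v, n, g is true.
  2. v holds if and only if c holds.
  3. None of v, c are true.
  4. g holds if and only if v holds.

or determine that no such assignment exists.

c = False, n = True, v = False, g = False

  (1) {c, v, n, g}: 1 true — exactly one ✓
  (2) v=F, c=F — same ✓
  (3) {v, c}: 0 true — none ✓
  (4) g=F, v=F — same ✓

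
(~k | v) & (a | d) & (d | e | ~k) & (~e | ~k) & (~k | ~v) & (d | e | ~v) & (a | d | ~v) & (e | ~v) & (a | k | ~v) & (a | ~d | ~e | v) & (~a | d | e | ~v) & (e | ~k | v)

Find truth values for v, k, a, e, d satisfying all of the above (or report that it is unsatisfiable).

v = False, k = False, a = False, e = False, d = True

Set v = False.
  then (~k | v) forces k = False.
Set a = False.
  then (a | d) forces d = True.
  then (a | ~d | ~e | v) forces e = False.
All clauses satisfied.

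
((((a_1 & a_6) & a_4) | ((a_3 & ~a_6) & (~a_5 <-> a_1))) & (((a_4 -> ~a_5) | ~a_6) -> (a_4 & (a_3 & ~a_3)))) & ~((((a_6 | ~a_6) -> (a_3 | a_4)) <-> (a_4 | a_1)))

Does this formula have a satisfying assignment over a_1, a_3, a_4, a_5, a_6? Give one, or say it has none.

Unsatisfiable — no assignment works.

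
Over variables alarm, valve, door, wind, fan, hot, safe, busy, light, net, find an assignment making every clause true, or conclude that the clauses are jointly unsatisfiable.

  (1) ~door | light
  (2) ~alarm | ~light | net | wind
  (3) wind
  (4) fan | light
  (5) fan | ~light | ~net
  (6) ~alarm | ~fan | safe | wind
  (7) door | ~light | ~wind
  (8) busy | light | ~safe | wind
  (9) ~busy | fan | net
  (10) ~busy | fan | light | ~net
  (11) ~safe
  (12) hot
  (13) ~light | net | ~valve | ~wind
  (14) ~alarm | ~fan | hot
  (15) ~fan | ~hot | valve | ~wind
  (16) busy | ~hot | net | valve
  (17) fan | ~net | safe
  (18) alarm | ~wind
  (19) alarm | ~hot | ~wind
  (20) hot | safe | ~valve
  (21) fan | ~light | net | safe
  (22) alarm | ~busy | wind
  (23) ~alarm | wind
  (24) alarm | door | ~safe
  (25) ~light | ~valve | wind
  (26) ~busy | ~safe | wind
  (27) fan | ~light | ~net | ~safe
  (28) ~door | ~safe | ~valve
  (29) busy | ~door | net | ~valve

Unit clause (wind) forces wind = True.
Unit clause (~safe) forces safe = False.
Unit clause (hot) forces hot = True.
In (alarm | ~wind) only alarm is left, so alarm = True.
Try valve = False:
  (~fan | ~hot | valve | ~wind) forces fan = False.
  (fan | light) forces light = True.
  (fan | ~light | ~net) forces net = False.
  clause (fan | ~light | net | safe) is falsified — backtrack.
So valve = True.
Set door = True.
  then (~door | light) forces light = True.
  then (~light | net | ~valve | ~wind) forces net = True.
  then (fan | ~net | safe) forces fan = True.
Set busy = False.
All clauses satisfied.

alarm = True, valve = True, door = True, wind = True, fan = True, hot = True, safe = False, busy = False, light = True, net = True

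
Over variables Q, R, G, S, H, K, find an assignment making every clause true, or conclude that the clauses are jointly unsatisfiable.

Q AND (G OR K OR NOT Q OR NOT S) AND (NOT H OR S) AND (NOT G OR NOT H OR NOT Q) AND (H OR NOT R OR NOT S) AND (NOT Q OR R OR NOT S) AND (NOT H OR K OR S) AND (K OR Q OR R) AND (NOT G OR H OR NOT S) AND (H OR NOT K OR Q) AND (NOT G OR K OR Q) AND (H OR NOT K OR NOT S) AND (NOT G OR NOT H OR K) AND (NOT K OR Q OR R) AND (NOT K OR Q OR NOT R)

Unit clause (Q) forces Q = True.
Set R = False.
  then (NOT Q OR R OR NOT S) forces S = False.
  then (NOT H OR S) forces H = False.
Set G = False.
Set K = False.
All clauses satisfied.

Q = True; R = False; G = False; S = False; H = False; K = False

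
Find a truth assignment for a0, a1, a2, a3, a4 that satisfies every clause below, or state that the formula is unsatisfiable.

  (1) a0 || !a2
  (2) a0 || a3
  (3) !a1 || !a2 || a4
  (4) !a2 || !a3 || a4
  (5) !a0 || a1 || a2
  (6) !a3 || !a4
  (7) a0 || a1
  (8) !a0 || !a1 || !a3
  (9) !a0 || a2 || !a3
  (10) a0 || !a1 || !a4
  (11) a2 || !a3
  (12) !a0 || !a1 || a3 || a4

a0 = True, a1 = False, a2 = True, a3 = False, a4 = False

Try a0 = False:
  (a0 || !a2) forces a2 = False.
  (a0 || a3) forces a3 = True.
  clause (a2 || !a3) is falsified — backtrack.
So a0 = True.
Set a1 = False.
  then (!a0 || a1 || a2) forces a2 = True.
Try a3 = True:
  (!a2 || !a3 || a4) forces a4 = True.
  clause (!a3 || !a4) is falsified — backtrack.
So a3 = False.
Set a4 = False.
All clauses satisfied.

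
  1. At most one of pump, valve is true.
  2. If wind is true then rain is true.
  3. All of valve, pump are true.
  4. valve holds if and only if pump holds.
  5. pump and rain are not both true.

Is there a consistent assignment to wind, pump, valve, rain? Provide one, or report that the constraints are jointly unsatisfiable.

Unsatisfiable

Case pump = True:
  (1) with pump=T forces valve = False.
  Constraint (3) is violated (valve=F) — contradiction.
Case pump = False:
  Constraint (3) is violated (pump=F) — contradiction.
Both cases fail — unsatisfiable.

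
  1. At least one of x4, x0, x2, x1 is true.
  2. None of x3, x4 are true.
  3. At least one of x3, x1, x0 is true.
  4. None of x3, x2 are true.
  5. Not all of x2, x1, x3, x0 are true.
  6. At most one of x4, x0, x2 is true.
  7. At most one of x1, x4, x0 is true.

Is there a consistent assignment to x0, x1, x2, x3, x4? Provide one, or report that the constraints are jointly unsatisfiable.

x0 = False; x1 = True; x2 = False; x3 = False; x4 = False

  (1) {x4, x0, x2, x1}: 1 true — at least one ✓
  (2) {x3, x4}: 0 true — none ✓
  (3) {x3, x1, x0}: 1 true — at least one ✓
  (4) {x3, x2}: 0 true — none ✓
  (5) {x2, x1, x3, x0}: 1/4 true — not all ✓
  (6) {x4, x0, x2}: 0 true — at most one ✓
  (7) {x1, x4, x0}: 1 true — at most one ✓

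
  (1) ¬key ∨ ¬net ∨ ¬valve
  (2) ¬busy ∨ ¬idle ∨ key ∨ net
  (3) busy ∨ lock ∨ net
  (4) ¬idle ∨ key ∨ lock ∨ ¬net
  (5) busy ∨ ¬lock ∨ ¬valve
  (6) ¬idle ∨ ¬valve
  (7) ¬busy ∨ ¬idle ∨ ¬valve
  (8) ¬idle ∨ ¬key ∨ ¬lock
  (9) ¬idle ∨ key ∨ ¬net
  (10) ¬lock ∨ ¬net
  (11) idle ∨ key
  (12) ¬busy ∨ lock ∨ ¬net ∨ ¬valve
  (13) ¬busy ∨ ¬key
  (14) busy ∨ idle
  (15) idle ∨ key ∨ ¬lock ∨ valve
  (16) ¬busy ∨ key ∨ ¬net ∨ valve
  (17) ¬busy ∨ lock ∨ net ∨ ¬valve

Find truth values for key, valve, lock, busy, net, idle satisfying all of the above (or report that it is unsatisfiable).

Set key = True.
  then (¬busy ∨ ¬key) forces busy = False.
  then (busy ∨ idle) forces idle = True.
  then (¬idle ∨ ¬valve) forces valve = False.
  then (¬idle ∨ ¬key ∨ ¬lock) forces lock = False.
  then (busy ∨ lock ∨ net) forces net = True.
All clauses satisfied.

key=T, valve=F, lock=F, busy=F, net=T, idle=T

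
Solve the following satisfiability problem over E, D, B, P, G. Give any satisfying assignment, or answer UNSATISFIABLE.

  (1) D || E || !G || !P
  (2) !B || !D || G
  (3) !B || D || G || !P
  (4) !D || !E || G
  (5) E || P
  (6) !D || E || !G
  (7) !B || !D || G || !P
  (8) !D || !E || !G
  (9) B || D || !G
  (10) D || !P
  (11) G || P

Set E = False.
  then (E || P) forces P = True.
  then (D || !P) forces D = True.
  then (!D || E || !G) forces G = False.
  then (!B || !D || G || !P) forces B = False.
All clauses satisfied.

E = False; D = True; B = False; P = True; G = False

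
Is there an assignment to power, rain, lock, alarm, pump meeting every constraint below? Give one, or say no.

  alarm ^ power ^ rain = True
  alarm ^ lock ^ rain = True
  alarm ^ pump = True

power=T, rain=T, lock=T, alarm=T, pump=F

alarm ^ power ^ rain = T ^ T ^ T = True ✓
alarm ^ lock ^ rain = T ^ T ^ T = True ✓
alarm ^ pump = T ^ F = True ✓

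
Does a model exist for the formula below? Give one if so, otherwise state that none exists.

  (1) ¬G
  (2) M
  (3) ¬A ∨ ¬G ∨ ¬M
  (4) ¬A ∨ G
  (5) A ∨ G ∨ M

Unit clause (¬G) forces G = False.
Unit clause (M) forces M = True.
In (¬A ∨ G) only ¬A is left, so A = False.
Check each clause:
  (¬G): ¬G holds.
  (M): M holds.
  (¬A ∨ ¬G ∨ ¬M): ¬A holds.
  (¬A ∨ G): ¬A holds.
  (A ∨ G ∨ M): M holds.
All clauses satisfied.

G=F, M=T, A=F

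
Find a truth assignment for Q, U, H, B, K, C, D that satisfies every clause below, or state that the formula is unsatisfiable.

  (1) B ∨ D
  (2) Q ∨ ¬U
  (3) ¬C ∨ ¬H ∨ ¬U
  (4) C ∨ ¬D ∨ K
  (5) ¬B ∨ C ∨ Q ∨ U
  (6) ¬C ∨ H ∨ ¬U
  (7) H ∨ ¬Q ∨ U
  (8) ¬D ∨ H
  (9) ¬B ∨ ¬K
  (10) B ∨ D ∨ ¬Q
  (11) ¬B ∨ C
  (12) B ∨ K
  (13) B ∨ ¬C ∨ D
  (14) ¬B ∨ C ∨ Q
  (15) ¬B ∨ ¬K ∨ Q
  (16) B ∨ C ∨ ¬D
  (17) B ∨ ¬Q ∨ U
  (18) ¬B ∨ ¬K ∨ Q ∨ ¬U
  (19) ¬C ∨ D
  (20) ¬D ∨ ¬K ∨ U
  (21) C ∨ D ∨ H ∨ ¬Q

Q: True; U: False; H: True; B: True; K: False; C: True; D: True

Set Q = True.
Set U = False.
  then (H ∨ ¬Q ∨ U) forces H = True.
  then (B ∨ ¬Q ∨ U) forces B = True.
  then (¬B ∨ ¬K) forces K = False.
  then (¬B ∨ C) forces C = True.
  then (¬C ∨ D) forces D = True.
All clauses satisfied.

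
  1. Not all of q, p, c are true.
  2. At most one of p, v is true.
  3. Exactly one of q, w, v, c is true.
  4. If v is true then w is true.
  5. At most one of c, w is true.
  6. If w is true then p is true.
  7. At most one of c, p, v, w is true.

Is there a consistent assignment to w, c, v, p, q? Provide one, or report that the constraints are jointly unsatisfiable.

w = False, c = False, v = False, p = True, q = True

  (1) {q, p, c}: 2/3 true — not all ✓
  (2) {p, v}: 1 true — at most one ✓
  (3) {q, w, v, c}: 1 true — exactly one ✓
  (4) v=F ⇒ w: vacuous ✓
  (5) {c, w}: 0 true — at most one ✓
  (6) w=F ⇒ p: vacuous ✓
  (7) {c, p, v, w}: 1 true — at most one ✓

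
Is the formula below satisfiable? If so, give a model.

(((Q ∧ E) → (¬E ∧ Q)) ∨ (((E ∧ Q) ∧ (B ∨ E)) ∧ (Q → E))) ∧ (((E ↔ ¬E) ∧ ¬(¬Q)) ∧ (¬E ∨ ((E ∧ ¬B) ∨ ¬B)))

The conjunct E ↔ ¬E is unsatisfiable on its own:
  E=F: evaluates to False.
  E=T: evaluates to False.
So the whole conjunction is unsatisfiable.

UNSATISFIABLE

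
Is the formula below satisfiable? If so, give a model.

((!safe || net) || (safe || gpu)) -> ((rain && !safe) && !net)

gpu=F; rain=T; safe=F; net=F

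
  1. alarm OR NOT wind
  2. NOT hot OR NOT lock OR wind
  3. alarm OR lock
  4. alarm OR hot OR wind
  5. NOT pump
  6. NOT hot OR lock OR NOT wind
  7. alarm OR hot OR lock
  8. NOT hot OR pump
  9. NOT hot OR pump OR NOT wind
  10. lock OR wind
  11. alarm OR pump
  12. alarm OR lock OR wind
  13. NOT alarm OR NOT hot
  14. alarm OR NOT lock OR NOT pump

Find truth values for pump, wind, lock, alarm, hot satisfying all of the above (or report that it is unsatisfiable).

pump = False, wind = False, lock = True, alarm = True, hot = False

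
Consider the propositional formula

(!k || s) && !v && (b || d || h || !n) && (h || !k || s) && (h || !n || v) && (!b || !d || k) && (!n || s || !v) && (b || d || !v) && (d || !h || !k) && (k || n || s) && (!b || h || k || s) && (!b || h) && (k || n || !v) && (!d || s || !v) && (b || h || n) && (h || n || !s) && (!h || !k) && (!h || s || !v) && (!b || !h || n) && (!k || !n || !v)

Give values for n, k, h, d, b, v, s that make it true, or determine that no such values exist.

n = True, k = False, h = True, d = False, b = True, v = False, s = True

Unit clause (!v) forces v = False.
Set n = True.
  then (h || !n || v) forces h = True.
  then (!h || !k) forces k = False.
Set d = False.
Set b = True.
Set s = True.
All clauses satisfied.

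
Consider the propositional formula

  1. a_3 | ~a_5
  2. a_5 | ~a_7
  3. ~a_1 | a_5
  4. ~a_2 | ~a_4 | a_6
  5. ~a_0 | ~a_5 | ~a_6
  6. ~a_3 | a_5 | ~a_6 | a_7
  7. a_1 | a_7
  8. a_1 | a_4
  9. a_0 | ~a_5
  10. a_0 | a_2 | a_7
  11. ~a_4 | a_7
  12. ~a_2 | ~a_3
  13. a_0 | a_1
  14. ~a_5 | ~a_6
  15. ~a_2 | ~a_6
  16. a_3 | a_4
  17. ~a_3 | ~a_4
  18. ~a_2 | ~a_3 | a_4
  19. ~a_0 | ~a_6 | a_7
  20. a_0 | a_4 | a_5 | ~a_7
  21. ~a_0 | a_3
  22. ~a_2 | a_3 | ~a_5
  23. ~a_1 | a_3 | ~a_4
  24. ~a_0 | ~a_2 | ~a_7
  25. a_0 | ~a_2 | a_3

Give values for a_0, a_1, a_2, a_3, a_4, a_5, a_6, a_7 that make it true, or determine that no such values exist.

a_0 = True; a_1 = True; a_2 = False; a_3 = True; a_4 = False; a_5 = True; a_6 = False; a_7 = False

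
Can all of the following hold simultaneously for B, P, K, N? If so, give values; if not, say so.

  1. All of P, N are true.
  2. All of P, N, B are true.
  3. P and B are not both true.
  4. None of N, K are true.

The formula is unsatisfiable.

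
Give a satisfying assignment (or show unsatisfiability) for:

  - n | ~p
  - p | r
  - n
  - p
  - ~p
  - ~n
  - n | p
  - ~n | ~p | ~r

Case p = True:
  Clause (~p) is falsified — contradiction.
Case p = False:
  Clause (p) is falsified — contradiction.
Both cases fail, so the formula is unsatisfiable.

Unsatisfiable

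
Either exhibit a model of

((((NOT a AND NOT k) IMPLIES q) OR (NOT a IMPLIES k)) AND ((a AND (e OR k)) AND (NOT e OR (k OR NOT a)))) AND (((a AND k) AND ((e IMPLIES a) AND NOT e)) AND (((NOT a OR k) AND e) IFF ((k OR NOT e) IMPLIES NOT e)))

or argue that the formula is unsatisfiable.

Case e = True: the conjunct NOT e is False.
Case e = False: the conjunct ((NOT a OR k) AND e) IFF ((k OR NOT e) IMPLIES NOT e) becomes ((NOT a OR k) AND False) IFF (True IMPLIES True) = False.
Both cases fail — unsatisfiable.

No satisfying assignment exists.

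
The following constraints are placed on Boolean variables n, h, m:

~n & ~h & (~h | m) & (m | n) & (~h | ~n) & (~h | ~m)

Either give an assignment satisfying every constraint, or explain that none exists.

n = False, h = False, m = True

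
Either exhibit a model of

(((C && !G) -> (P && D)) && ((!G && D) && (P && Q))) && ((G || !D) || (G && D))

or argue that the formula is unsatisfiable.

Case G = True: the conjunct !G is False.
Case G = False: the formula simplifies to ((C -> (P && D)) && (D && (P && Q))) && !D.
  D = True: the conjunct !D is False.
  D = False: the conjunct D is False.
Both cases fail — unsatisfiable.

Unsatisfiable — no assignment works.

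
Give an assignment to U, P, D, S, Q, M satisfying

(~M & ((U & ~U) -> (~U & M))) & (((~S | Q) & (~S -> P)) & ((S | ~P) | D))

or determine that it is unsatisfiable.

U: False, P: True, D: True, S: False, Q: True, M: False

  ~M & ((U & ~U) -> (~U & M)) = True
    ~M = True
    (U & ~U) -> (~U & M) = True
      U & ~U = False
        ~U = True
      ~U & M = False
        ~U = True
  ((~S | Q) & (~S -> P)) & ((S | ~P) | D) = True
    (~S | Q) & (~S -> P) = True
      ~S | Q = True
        ~S = True
      ~S -> P = True
        ~S = True
    (S | ~P) | D = True
      S | ~P = False
        ~P = False
Both conjuncts True, so the formula holds.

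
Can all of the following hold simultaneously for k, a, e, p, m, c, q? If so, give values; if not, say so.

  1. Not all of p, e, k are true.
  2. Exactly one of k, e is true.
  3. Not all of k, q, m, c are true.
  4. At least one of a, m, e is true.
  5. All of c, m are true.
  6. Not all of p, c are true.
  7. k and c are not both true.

k: False, a: True, e: True, p: False, m: True, c: True, q: True

  (1) {p, e, k}: 1/3 true — not all ✓
  (2) {k, e}: 1 true — exactly one ✓
  (3) {k, q, m, c}: 3/4 true — not all ✓
  (4) {a, m, e}: 3 true — at least one ✓
  (5) {c, m}: all 2 true ✓
  (6) {p, c}: 1/2 true — not all ✓
  (7) k=F, c=T — not both ✓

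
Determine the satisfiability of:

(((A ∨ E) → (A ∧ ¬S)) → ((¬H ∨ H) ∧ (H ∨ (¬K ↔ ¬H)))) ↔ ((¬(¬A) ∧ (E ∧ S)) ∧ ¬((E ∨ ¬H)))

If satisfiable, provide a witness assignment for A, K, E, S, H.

A = False, K = True, E = False, S = False, H = False

  (((A ∨ E) → (A ∧ ¬S)) → ((¬H ∨ H) ∧ (H ∨ (¬K ↔ ¬H)))) ↔ ((¬(¬A) ∧ (E ∧ S)) ∧ ¬((E ∨ ¬H))) = True
    ((A ∨ E) → (A ∧ ¬S)) → ((¬H ∨ H) ∧ (H ∨ (¬K ↔ ¬H))) = False
      (A ∨ E) → (A ∧ ¬S) = True
        A ∨ E = False
        A ∧ ¬S = False
          ¬S = True
      (¬H ∨ H) ∧ (H ∨ (¬K ↔ ¬H)) = False
        ¬H ∨ H = True
          ¬H = True
        H ∨ (¬K ↔ ¬H) = False
          ¬K ↔ ¬H = False
            ¬K = False
            ¬H = True
    (¬(¬A) ∧ (E ∧ S)) ∧ ¬((E ∨ ¬H)) = False
      ¬(¬A) ∧ (E ∧ S) = False
        ¬(¬A) = False
          ¬A = True
        E ∧ S = False
      ¬((E ∨ ¬H)) = False
        E ∨ ¬H = True
          ¬H = True
The formula evaluates to True.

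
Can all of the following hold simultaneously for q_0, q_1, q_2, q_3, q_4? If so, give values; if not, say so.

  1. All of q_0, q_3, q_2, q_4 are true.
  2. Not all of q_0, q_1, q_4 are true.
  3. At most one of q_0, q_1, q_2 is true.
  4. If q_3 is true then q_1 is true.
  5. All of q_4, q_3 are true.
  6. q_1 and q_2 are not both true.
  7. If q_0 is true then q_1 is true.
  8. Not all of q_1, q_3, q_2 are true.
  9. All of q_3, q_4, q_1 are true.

Case q_1 = True:
  (1) forces q_0 = True.
  Constraint (3) is violated (q_0=T, q_1=T) — contradiction.
Case q_1 = False:
  Constraint (9) is violated (q_1=F) — contradiction.
Both cases fail — unsatisfiable.

Unsatisfiable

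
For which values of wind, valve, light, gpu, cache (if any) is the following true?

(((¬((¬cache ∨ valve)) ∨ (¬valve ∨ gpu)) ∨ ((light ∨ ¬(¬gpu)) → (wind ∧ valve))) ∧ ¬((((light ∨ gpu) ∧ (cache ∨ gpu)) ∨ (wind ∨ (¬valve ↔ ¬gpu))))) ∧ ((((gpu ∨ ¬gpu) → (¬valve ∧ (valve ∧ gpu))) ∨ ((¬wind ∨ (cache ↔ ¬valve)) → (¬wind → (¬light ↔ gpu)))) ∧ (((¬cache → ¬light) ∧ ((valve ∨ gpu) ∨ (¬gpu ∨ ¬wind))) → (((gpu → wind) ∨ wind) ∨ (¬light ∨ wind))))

Case gpu = True: the conjunct ¬((((light ∨ gpu) ∧ (cache ∨ gpu)) ∨ (wind ∨ (¬valve ↔ ¬gpu)))) becomes ¬((True ∨ (wind ∨ valve))) = False.
Case gpu = False: the formula simplifies to (((¬((¬cache ∨ valve)) ∨ ¬valve) ∨ (light → (wind ∧ valve))) ∧ ¬(((light ∧ cache) ∨ (wind ∨ ¬valve)))) ∧ ((¬wind ∨ (cache ↔ ¬valve)) → (¬wind → light)).
  wind = True: the conjunct ¬(((light ∧ cache) ∨ (wind ∨ ¬valve))) becomes ¬(((light ∧ cache) ∨ True)) = False.
  wind = False: simplifies to (((¬((¬cache ∨ valve)) ∨ ¬valve) ∨ ¬light) ∧ ¬(((light ∧ cache) ∨ ¬valve))) ∧ light.
    valve = True: simplifies to (¬light ∧ ¬((light ∧ cache))) ∧ light.
      light = True: the conjunct ¬light is False.
      light = False: the conjunct light is False.
    valve = False: the conjunct ¬(((light ∧ cache) ∨ ¬valve)) becomes ¬(((light ∧ cache) ∨ True)) = False.
Both cases fail — unsatisfiable.

Unsatisfiable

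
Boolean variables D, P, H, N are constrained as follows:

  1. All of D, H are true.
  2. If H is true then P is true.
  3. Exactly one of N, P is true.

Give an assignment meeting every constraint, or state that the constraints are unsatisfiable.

D: True; P: True; H: True; N: False

  (1) {D, H}: all 2 true ✓
  (2) H=T ⇒ P: T ✓
  (3) {N, P}: 1 true — exactly one ✓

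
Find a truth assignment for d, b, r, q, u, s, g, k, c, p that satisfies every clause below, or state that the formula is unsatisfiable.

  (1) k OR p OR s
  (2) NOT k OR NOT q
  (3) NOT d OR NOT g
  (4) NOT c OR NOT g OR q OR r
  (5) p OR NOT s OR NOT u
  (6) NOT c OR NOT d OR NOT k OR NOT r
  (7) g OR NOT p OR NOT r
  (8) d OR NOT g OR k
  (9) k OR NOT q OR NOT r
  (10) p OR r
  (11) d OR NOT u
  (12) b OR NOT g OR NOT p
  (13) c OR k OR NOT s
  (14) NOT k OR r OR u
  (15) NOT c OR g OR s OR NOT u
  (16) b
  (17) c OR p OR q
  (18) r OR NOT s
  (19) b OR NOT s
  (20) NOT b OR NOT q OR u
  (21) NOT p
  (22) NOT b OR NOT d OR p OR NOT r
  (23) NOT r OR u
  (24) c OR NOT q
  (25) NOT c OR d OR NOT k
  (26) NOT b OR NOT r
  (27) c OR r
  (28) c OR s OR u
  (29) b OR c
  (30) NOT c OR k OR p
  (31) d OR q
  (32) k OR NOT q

Unsatisfiable — no assignment works.

Case b = True:
  (NOT p) forces p = False.
  (p OR r) forces r = True.
  Clause (NOT b OR NOT r) is falsified — contradiction.
Case b = False:
  Clause (b) is falsified — contradiction.
Both cases fail, so the formula is unsatisfiable.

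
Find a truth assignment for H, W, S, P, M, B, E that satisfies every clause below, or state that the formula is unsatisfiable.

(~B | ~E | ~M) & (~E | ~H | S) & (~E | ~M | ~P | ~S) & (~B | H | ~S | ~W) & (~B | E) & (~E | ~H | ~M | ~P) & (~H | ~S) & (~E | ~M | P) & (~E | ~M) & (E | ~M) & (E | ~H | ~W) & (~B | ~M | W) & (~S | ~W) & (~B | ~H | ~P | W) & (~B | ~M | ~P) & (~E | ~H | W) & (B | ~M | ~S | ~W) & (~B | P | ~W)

H = False, W = False, S = True, P = True, M = False, B = True, E = True

Set H = False.
Set W = False.
Set S = True.
Set P = True.
Set M = False.
Set B = True.
  then (~B | E) forces E = True.
All clauses satisfied.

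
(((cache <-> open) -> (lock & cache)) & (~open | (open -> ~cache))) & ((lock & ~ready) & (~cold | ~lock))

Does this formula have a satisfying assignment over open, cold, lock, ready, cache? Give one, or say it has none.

open = True, cold = False, lock = True, ready = False, cache = False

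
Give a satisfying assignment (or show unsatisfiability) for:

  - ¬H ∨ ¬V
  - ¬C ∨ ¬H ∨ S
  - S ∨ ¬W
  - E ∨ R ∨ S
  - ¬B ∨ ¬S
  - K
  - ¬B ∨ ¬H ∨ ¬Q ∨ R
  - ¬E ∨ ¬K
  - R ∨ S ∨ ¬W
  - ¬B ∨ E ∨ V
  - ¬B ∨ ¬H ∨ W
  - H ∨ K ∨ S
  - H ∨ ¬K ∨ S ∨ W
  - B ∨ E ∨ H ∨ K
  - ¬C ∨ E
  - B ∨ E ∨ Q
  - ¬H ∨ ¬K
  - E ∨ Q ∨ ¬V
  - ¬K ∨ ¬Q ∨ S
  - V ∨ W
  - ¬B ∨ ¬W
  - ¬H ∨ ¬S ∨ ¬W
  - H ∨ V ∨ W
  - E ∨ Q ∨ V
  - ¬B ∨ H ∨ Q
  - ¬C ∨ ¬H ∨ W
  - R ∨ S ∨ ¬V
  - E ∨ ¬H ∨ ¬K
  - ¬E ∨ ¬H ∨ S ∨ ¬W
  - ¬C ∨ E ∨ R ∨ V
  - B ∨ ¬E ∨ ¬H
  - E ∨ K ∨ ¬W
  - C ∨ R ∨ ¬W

V=T; B=F; R=F; W=F; E=F; Q=T; K=T; H=F; S=T; C=F

Unit clause (K) forces K = True.
In (¬E ∨ ¬K) only ¬E is left, so E = False.
In (¬C ∨ E) only ¬C is left, so C = False.
In (¬H ∨ ¬K) only ¬H is left, so H = False.
Set V = True.
  then (E ∨ Q ∨ ¬V) forces Q = True.
  then (¬K ∨ ¬Q ∨ S) forces S = True.
  then (¬B ∨ ¬S) forces B = False.
Set R = False.
  then (C ∨ R ∨ ¬W) forces W = False.
All clauses satisfied.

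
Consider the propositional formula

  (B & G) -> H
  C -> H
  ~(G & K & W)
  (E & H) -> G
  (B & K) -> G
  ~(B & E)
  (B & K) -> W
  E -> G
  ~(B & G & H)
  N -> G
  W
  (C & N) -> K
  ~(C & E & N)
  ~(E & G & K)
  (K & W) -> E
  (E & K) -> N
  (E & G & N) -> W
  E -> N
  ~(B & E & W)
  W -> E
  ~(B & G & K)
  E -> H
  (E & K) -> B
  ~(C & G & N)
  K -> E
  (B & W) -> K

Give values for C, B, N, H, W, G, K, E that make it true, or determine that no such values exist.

C = False, B = False, N = True, H = True, W = True, G = True, K = False, E = True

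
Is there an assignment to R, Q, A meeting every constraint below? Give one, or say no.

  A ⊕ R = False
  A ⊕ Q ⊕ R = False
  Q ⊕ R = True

R: True, Q: False, A: True

A ⊕ R = T ⊕ T = False ✓
A ⊕ Q ⊕ R = T ⊕ F ⊕ T = False ✓
Q ⊕ R = F ⊕ T = True ✓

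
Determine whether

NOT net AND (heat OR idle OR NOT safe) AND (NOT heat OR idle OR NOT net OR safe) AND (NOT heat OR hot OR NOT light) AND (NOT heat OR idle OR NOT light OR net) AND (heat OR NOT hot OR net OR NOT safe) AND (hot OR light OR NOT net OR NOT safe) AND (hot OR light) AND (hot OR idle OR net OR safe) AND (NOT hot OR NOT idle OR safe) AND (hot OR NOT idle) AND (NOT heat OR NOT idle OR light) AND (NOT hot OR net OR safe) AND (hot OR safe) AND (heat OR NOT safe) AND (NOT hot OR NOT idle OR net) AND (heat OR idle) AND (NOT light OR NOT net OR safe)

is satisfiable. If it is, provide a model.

Unit clause (NOT net) forces net = False.
Try safe = False:
  (NOT hot OR net OR safe) forces hot = False.
  clause (hot OR safe) is falsified — backtrack.
So safe = True.
  then (heat OR NOT safe) forces heat = True.
Try idle = True:
  (hot OR NOT idle) forces hot = True.
  clause (NOT hot OR NOT idle OR net) is falsified — backtrack.
So idle = False.
  then (NOT heat OR idle OR NOT light OR net) forces light = False.
  then (hot OR light) forces hot = True.
All clauses satisfied.

safe=T, net=F, idle=F, hot=T, heat=T, light=F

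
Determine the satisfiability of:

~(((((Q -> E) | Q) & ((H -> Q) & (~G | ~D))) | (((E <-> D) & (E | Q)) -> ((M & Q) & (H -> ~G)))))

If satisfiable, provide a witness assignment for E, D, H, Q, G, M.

E: True, D: True, H: True, Q: False, G: True, M: True

  ~(((((Q -> E) | Q) & ((H -> Q) & (~G | ~D))) | (((E <-> D) & (E | Q)) -> ((M & Q) & (H -> ~G))))) = True
    (((Q -> E) | Q) & ((H -> Q) & (~G | ~D))) | (((E <-> D) & (E | Q)) -> ((M & Q) & (H -> ~G))) = False
      ((Q -> E) | Q) & ((H -> Q) & (~G | ~D)) = False
        (Q -> E) | Q = True
          Q -> E = True
        (H -> Q) & (~G | ~D) = False
          H -> Q = False
          ~G | ~D = False
            ~G = False
            ~D = False
      ((E <-> D) & (E | Q)) -> ((M & Q) & (H -> ~G)) = False
        (E <-> D) & (E | Q) = True
          E <-> D = True
          E | Q = True
        (M & Q) & (H -> ~G) = False
          M & Q = False
          H -> ~G = False
            ~G = False
The formula evaluates to True.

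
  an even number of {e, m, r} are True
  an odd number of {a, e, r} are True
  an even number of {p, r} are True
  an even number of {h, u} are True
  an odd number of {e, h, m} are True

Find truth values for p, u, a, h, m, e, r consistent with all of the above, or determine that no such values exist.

p=F; u=T; a=T; h=T; m=F; e=F; r=F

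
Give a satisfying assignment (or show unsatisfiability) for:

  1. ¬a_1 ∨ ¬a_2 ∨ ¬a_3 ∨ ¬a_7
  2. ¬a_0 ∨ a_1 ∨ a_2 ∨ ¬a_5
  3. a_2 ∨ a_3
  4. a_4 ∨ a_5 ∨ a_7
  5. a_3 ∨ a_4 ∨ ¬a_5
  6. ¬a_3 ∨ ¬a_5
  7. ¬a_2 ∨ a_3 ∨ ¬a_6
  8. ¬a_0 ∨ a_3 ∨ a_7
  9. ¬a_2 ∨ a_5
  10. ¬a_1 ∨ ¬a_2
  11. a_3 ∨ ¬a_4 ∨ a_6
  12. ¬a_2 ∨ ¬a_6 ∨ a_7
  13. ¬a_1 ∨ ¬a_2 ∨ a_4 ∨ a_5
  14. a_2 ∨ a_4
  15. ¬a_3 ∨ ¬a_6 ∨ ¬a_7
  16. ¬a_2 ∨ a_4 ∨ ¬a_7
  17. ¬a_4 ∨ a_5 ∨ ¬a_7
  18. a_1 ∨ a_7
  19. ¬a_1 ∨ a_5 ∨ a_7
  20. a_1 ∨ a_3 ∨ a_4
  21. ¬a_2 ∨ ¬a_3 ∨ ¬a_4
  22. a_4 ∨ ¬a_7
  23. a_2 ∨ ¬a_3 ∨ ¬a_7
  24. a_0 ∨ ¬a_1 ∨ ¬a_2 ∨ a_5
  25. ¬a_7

No satisfying assignment exists.

Case a_7 = True:
  Clause (¬a_7) is falsified — contradiction.
Case a_7 = False:
  (a_1 ∨ a_7) forces a_1 = True.
  (¬a_1 ∨ ¬a_2) forces a_2 = False.
  (a_2 ∨ a_3) forces a_3 = True.
  (¬a_3 ∨ ¬a_5) forces a_5 = False.
  Clause (¬a_1 ∨ a_5 ∨ a_7) is falsified — contradiction.
Both cases fail, so the formula is unsatisfiable.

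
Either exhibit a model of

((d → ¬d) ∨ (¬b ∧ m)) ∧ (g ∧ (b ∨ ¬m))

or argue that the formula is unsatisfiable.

b = False, g = True, d = False, m = False

  (d → ¬d) ∨ (¬b ∧ m) = True
    d → ¬d = True
      ¬d = True
    ¬b ∧ m = False
      ¬b = True
  g ∧ (b ∨ ¬m) = True
    b ∨ ¬m = True
      ¬m = True
Both conjuncts True, so the formula holds.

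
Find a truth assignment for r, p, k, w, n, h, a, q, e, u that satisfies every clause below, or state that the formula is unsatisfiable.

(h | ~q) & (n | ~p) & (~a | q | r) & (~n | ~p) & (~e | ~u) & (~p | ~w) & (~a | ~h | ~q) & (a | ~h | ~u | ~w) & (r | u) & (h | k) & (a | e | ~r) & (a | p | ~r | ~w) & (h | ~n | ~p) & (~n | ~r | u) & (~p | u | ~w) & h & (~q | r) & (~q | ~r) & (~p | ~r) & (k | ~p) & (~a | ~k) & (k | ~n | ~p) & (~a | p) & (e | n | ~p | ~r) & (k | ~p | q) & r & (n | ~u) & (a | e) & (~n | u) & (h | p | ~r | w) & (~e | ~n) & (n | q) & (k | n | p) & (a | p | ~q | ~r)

Unsatisfiable

Case r = True:
  (h) forces h = True.
  (~q | ~r) forces q = False.
  (~p | ~r) forces p = False.
  (~a | p) forces a = False.
  (a | e | ~r) forces e = True.
  (~e | ~u) forces u = False.
  (a | p | ~r | ~w) forces w = False.
  (~n | ~r | u) forces n = False.
  Clause (n | q) is falsified — contradiction.
Case r = False:
  Clause (r) is falsified — contradiction.
Both cases fail, so the formula is unsatisfiable.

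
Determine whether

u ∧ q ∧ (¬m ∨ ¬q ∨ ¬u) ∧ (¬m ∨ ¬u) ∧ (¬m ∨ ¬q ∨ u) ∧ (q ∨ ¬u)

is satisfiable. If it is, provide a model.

m: False, q: True, u: True

Unit clause (u) forces u = True.
Unit clause (q) forces q = True.
In (¬m ∨ ¬q ∨ ¬u) only ¬m is left, so m = False.
Check each clause:
  (u): u holds.
  (q): q holds.
  (¬m ∨ ¬q ∨ ¬u): ¬m holds.
  (¬m ∨ ¬u): ¬m holds.
  (¬m ∨ ¬q ∨ u): ¬m holds.
  (q ∨ ¬u): q holds.
All clauses satisfied.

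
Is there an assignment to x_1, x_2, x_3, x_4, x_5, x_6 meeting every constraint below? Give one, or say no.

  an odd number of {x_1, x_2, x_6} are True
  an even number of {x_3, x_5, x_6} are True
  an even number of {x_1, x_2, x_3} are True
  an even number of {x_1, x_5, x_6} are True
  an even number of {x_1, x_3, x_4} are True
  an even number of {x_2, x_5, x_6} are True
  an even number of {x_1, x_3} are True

x_1: False, x_2: False, x_3: False, x_4: False, x_5: True, x_6: True

{x_1, x_2, x_6}: 1 true → odd ✓
{x_3, x_5, x_6}: 2 true → even ✓
{x_1, x_2, x_3}: 0 true → even ✓
{x_1, x_5, x_6}: 2 true → even ✓
{x_1, x_3, x_4}: 0 true → even ✓
{x_2, x_5, x_6}: 2 true → even ✓
{x_1, x_3}: 0 true → even ✓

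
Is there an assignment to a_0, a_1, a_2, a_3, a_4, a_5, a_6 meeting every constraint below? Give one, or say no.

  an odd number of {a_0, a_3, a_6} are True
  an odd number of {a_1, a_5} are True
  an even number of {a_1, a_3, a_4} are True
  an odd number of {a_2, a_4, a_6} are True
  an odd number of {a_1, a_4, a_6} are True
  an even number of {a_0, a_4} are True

a_0: False, a_1: False, a_2: False, a_3: False, a_4: False, a_5: True, a_6: True

{a_0, a_3, a_6}: 1 true → odd ✓
{a_1, a_5}: 1 true → odd ✓
{a_1, a_3, a_4}: 0 true → even ✓
{a_2, a_4, a_6}: 1 true → odd ✓
{a_1, a_4, a_6}: 1 true → odd ✓
{a_0, a_4}: 0 true → even ✓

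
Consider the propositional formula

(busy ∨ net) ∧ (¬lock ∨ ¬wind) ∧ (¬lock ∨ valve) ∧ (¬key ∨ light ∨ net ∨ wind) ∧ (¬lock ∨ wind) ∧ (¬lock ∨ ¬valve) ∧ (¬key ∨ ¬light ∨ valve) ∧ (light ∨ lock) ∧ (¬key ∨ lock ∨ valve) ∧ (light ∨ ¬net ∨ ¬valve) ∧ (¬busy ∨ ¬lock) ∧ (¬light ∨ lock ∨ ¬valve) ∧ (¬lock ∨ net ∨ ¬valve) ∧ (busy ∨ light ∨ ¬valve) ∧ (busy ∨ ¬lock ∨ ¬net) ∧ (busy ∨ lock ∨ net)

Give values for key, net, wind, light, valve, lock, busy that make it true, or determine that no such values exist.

Set key = False.
Set net = True.
Set wind = True.
  then (¬lock ∨ ¬wind) forces lock = False.
  then (light ∨ lock) forces light = True.
  then (¬light ∨ lock ∨ ¬valve) forces valve = False.
Set busy = True.
All clauses satisfied.

key = False, net = True, wind = True, light = True, valve = False, lock = False, busy = True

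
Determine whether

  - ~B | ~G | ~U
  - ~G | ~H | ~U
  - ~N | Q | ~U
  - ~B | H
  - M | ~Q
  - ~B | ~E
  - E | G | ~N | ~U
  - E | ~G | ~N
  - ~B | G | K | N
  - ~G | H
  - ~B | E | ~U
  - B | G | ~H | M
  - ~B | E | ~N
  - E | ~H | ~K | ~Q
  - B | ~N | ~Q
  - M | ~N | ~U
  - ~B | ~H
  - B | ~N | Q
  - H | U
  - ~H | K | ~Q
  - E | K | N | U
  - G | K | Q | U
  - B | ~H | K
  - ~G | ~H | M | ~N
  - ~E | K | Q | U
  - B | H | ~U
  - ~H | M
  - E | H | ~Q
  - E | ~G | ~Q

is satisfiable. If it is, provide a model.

B=F, K=T, G=F, E=F, Q=F, M=T, N=F, U=F, H=T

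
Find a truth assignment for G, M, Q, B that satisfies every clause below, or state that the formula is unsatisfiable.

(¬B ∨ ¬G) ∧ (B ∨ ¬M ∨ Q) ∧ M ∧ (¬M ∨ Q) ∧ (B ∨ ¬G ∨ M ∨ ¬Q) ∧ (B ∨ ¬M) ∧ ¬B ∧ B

Case B = True:
  Clause (¬B) is falsified — contradiction.
Case B = False:
  Clause (B) is falsified — contradiction.
Both cases fail, so the formula is unsatisfiable.

UNSATISFIABLE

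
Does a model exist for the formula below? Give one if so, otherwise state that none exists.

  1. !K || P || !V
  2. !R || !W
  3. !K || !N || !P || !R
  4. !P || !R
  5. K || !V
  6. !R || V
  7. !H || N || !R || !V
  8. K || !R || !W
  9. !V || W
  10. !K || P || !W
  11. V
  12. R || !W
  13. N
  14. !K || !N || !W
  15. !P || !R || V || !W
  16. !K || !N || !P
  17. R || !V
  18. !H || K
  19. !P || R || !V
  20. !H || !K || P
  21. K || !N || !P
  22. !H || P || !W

Case W = True:
  (!R || !W) forces R = False.
  Clause (R || !W) is falsified — contradiction.
Case W = False:
  (!V || W) forces V = False.
  Clause (V) is falsified — contradiction.
Both cases fail, so the formula is unsatisfiable.

Unsatisfiable — no assignment works.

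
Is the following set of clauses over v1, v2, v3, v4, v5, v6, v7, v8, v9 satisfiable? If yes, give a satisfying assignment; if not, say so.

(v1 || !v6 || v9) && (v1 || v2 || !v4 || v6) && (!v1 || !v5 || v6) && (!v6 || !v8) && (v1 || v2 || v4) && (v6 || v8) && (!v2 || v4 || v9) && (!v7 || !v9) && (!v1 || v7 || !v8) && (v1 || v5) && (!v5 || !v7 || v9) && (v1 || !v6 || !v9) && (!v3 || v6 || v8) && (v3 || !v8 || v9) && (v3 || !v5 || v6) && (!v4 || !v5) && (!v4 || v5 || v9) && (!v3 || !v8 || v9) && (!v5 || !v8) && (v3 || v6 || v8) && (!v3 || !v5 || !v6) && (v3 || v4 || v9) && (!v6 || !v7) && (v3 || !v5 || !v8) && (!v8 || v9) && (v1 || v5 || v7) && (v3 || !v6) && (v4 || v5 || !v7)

Set v1 = True.
Set v2 = True.
Set v3 = True.
Set v4 = True.
  then (!v4 || !v5) forces v5 = False.
  then (!v4 || v5 || v9) forces v9 = True.
  then (!v7 || !v9) forces v7 = False.
  then (!v1 || v7 || !v8) forces v8 = False.
  then (!v3 || v6 || v8) forces v6 = True.
All clauses satisfied.

v1 = True; v2 = True; v3 = True; v4 = True; v5 = False; v6 = True; v7 = False; v8 = False; v9 = True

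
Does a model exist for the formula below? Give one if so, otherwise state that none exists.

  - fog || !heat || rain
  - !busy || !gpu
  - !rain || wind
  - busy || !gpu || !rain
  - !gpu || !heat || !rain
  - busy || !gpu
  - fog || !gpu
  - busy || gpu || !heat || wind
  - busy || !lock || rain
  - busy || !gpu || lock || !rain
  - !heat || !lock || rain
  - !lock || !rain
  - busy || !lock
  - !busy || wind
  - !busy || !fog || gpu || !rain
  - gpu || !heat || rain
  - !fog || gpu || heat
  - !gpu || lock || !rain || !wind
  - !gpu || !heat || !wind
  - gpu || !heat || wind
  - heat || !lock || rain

fog=F, gpu=F, rain=F, wind=T, lock=F, heat=F, busy=T

Set fog = False.
  then (fog || !gpu) forces gpu = False.
Set rain = False.
  then (fog || !heat || rain) forces heat = False.
  then (heat || !lock || rain) forces lock = False.
Set wind = True.
Set busy = True.
All clauses satisfied.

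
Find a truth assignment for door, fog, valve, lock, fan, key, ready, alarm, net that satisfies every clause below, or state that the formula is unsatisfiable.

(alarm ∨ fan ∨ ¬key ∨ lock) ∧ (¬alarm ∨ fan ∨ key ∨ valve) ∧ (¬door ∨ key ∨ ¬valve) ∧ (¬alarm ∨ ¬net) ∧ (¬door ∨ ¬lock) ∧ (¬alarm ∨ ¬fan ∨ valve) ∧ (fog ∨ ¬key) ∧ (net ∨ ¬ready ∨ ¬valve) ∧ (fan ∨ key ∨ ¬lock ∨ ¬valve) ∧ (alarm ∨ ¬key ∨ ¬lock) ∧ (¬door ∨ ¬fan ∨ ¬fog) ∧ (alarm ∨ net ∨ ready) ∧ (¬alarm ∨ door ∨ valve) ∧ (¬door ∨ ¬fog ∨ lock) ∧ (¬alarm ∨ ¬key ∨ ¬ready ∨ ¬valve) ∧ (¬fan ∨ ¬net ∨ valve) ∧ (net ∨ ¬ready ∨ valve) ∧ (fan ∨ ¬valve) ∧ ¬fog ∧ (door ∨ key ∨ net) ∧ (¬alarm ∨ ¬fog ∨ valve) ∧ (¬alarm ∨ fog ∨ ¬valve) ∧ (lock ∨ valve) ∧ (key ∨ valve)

door: False; fog: False; valve: True; lock: False; fan: True; key: False; ready: True; alarm: False; net: True

Unit clause (¬fog) forces fog = False.
In (fog ∨ ¬key) only ¬key is left, so key = False.
In (key ∨ valve) only valve is left, so valve = True.
In (¬door ∨ key ∨ ¬valve) only ¬door is left, so door = False.
In (fan ∨ ¬valve) only fan is left, so fan = True.
In (door ∨ key ∨ net) only net is left, so net = True.
In (¬alarm ∨ fog ∨ ¬valve) only ¬alarm is left, so alarm = False.
Set lock = False.
Set ready = True.
All clauses satisfied.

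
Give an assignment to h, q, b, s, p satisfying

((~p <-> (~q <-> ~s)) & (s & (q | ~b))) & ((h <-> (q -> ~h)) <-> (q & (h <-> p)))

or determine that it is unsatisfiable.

h = True; q = True; b = False; s = True; p = False

  (~p <-> (~q <-> ~s)) & (s & (q | ~b)) = True
    ~p <-> (~q <-> ~s) = True
      ~p = True
      ~q <-> ~s = True
        ~q = False
        ~s = False
    s & (q | ~b) = True
      q | ~b = True
        ~b = True
  (h <-> (q -> ~h)) <-> (q & (h <-> p)) = True
    h <-> (q -> ~h) = False
      q -> ~h = False
        ~h = False
    q & (h <-> p) = False
      h <-> p = False
Both conjuncts True, so the formula holds.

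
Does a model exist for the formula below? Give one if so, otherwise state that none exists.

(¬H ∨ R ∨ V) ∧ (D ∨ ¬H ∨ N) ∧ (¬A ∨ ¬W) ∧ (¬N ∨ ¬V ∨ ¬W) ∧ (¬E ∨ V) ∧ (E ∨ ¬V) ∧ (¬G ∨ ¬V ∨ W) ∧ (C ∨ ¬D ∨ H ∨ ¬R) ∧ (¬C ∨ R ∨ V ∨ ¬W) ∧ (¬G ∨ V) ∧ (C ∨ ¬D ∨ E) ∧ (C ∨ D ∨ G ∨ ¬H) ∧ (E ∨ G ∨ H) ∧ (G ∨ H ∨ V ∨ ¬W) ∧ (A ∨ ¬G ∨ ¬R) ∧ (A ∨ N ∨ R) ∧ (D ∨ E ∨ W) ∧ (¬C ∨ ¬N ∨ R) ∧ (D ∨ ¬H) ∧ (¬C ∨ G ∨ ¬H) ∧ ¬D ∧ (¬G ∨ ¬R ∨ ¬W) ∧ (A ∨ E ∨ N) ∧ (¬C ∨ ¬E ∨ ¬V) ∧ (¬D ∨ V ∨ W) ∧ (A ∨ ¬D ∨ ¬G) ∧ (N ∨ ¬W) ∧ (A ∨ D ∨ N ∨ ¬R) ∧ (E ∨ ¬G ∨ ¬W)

W = False; V = True; H = False; C = False; A = True; G = False; R = True; E = True; N = True; D = False

Unit clause (¬D) forces D = False.
In (D ∨ ¬H) only ¬H is left, so H = False.
Set W = False.
  then (D ∨ E ∨ W) forces E = True.
  then (¬E ∨ V) forces V = True.
  then (¬G ∨ ¬V ∨ W) forces G = False.
  then (¬C ∨ ¬E ∨ ¬V) forces C = False.
Set A = True.
Set R = True.
Set N = True.
All clauses satisfied.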